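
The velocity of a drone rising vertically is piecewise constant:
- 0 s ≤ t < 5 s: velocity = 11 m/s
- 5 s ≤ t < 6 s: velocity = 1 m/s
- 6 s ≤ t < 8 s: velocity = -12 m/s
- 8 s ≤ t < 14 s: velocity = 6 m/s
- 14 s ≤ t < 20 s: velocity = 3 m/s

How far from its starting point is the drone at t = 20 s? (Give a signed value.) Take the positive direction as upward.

86 m

Displacement is the signed area under the v-t curve.
0–5 s: 11 × 5 = 55 m
5–6 s: 1 × 1 = 1 m
6–8 s: -12 × 2 = -24 m
8–14 s: 6 × 6 = 36 m
14–20 s: 3 × 6 = 18 m
Net displacement = 86 m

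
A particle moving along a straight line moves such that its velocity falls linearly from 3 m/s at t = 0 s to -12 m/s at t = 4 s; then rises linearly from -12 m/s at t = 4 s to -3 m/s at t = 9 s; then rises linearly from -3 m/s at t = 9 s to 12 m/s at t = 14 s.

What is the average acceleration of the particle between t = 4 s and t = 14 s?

Average acceleration = Δv/Δt = (12 − -12)/(14 − 4) = 2.4 m/s².

2.4 m/s²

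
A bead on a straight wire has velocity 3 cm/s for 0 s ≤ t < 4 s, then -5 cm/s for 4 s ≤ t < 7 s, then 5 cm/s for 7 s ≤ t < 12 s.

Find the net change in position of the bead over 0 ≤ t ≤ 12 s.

Displacement is the signed area under the v-t curve.
0–4 s: 3 × 4 = 12 cm
4–7 s: -5 × 3 = -15 cm
7–12 s: 5 × 5 = 25 cm
Net displacement = 22 cm

22 cm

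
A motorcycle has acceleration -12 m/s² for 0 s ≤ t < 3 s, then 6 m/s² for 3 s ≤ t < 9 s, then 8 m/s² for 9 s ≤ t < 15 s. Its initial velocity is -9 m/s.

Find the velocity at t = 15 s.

Δv equals the area under the a-t graph; then v = v₀ + Δv.
0–3 s: -12 × 3 = -36 m/s
3–9 s: 6 × 6 = 36 m/s
9–15 s: 8 × 6 = 48 m/s
Δv = 48 m/s, so v(15) = -9 + (48) = 39 m/s.

39 m/s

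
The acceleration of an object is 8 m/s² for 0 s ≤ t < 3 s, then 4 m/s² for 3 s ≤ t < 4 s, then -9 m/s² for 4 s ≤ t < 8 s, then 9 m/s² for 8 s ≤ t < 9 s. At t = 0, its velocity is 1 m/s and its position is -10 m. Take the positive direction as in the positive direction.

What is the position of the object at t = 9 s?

On each constant-a segment, Δv = aΔt and Δx = v₀Δt + ½aΔt²; chain segment to segment.
0–3 s: v starts 1 m/s; Δx = 1·3 + ½·8·3² = 39 m; v ends 25 m/s.
3–4 s: v starts 25 m/s; Δx = 25·1 + ½·4·1² = 27 m; v ends 29 m/s.
4–8 s: v starts 29 m/s; Δx = 29·4 + ½·-9·4² = 44 m; v ends -7 m/s.
8–9 s: v starts -7 m/s; Δx = -7·1 + ½·9·1² = -2.5 m; v ends 2 m/s.
x(9) = -10 + Σ Δx = 97.5 m.

97.5 m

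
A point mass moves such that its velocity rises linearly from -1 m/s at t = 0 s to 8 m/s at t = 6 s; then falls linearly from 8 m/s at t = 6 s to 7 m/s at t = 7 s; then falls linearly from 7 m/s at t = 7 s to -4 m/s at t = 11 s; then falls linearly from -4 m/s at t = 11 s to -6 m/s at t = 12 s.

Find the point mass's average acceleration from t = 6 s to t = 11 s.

Average acceleration = Δv/Δt = (-4 − 8)/(11 − 6) = -2.4 m/s².

-2.4 m/s²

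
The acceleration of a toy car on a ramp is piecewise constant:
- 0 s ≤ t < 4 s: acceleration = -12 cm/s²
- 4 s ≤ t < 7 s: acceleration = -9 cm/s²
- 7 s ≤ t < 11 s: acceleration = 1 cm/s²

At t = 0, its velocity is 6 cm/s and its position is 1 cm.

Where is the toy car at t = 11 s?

-505.5 cm

On each constant-a segment, Δv = aΔt and Δx = v₀Δt + ½aΔt²; chain segment to segment.
0–4 s: v starts 6 cm/s; Δx = 6·4 + ½·-12·4² = -72 cm; v ends -42 cm/s.
4–7 s: v starts -42 cm/s; Δx = -42·3 + ½·-9·3² = -166.5 cm; v ends -69 cm/s.
7–11 s: v starts -69 cm/s; Δx = -69·4 + ½·1·4² = -268 cm; v ends -65 cm/s.
x(11) = 1 + Σ Δx = -505.5 cm.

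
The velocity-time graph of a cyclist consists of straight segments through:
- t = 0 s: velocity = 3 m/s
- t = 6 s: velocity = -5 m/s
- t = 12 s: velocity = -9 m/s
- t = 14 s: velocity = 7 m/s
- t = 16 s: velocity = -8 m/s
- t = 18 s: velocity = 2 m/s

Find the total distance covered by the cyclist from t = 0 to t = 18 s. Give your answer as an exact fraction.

1853/24 m

Total distance travelled is ∫|v| dt — sum the magnitudes of each area piece.
0–6 s: v = 0 at t = 2.25 s; triangle areas 3.375 + 9.375 = 12.75 m
6–12 s: |½(-5 + -9)(6)| = 42 m
12–14 s: v = 0 at t = 13.125 s; triangle areas 5.0625 + 3.0625 = 8.125 m
14–16 s: v = 0 at t = 224/15 s; triangle areas 49/15 + 64/15 = 113/15 m
16–18 s: v = 0 at t = 17.6 s; triangle areas 6.4 + 0.4 = 6.8 m
Total distance = 1853/24 m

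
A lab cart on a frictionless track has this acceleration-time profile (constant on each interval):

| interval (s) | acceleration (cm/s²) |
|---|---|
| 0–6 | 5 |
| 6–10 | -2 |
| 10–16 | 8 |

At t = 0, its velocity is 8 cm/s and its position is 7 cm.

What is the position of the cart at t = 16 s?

On each constant-a segment, Δv = aΔt and Δx = v₀Δt + ½aΔt²; chain segment to segment.
0–6 s: v starts 8 cm/s; Δx = 8·6 + ½·5·6² = 138 cm; v ends 38 cm/s.
6–10 s: v starts 38 cm/s; Δx = 38·4 + ½·-2·4² = 136 cm; v ends 30 cm/s.
10–16 s: v starts 30 cm/s; Δx = 30·6 + ½·8·6² = 324 cm; v ends 78 cm/s.
x(16) = 7 + Σ Δx = 605 cm.

605 cm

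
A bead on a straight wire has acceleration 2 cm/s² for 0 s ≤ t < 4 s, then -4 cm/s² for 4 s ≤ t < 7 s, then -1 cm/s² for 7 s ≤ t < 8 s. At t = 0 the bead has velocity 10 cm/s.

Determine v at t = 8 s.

5 cm/s

Δv equals the area under the a-t graph; then v = v₀ + Δv.
0–4 s: 2 × 4 = 8 cm/s
4–7 s: -4 × 3 = -12 cm/s
7–8 s: -1 × 1 = -1 cm/s
Δv = -5 cm/s, so v(8) = 10 + (-5) = 5 cm/s.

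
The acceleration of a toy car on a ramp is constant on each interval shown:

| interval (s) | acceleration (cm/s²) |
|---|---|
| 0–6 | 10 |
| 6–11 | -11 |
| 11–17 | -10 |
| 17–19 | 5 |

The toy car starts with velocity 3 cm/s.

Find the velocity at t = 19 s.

-42 cm/s

Δv equals the area under the a-t graph; then v = v₀ + Δv.
0–6 s: 10 × 6 = 60 cm/s
6–11 s: -11 × 5 = -55 cm/s
11–17 s: -10 × 6 = -60 cm/s
17–19 s: 5 × 2 = 10 cm/s
Δv = -45 cm/s, so v(19) = 3 + (-45) = -42 cm/s.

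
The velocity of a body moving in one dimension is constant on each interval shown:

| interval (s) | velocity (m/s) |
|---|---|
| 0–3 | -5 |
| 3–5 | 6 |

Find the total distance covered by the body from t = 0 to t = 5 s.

27 m

Distance (not displacement) is the total path length: add the absolute areas under v-t.
0–3 s: |-5| × 3 = 15 m
3–5 s: |6| × 2 = 12 m
Total distance = 27 m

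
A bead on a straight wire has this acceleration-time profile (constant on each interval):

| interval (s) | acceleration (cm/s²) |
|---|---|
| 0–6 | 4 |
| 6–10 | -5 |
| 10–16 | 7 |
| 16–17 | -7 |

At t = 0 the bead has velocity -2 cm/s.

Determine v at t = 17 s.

Δv equals the area under the a-t graph; then v = v₀ + Δv.
0–6 s: 4 × 6 = 24 cm/s
6–10 s: -5 × 4 = -20 cm/s
10–16 s: 7 × 6 = 42 cm/s
16–17 s: -7 × 1 = -7 cm/s
Δv = 39 cm/s, so v(17) = -2 + (39) = 37 cm/s.

37 cm/s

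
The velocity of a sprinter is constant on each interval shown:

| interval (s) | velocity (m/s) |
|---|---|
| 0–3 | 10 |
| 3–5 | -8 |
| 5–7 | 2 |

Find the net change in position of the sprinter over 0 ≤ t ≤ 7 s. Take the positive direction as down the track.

18 m

Displacement is the signed area under the v-t curve.
0–3 s: 10 × 3 = 30 m
3–5 s: -8 × 2 = -16 m
5–7 s: 2 × 2 = 4 m
Net displacement = 18 m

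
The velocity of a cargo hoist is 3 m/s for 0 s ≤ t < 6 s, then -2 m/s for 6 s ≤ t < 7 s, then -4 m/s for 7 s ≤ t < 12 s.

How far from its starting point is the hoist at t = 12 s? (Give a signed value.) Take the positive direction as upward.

Net displacement equals the area under the velocity-time graph (areas below the axis count negative).
0–6 s: 3 × 6 = 18 m
6–7 s: -2 × 1 = -2 m
7–12 s: -4 × 5 = -20 m
Net displacement = -4 m

-4 m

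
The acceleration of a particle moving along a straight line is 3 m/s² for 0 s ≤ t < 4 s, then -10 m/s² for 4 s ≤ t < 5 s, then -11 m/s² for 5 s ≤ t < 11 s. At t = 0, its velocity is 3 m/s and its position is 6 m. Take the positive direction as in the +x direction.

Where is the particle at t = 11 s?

On each constant-a segment, Δv = aΔt and Δx = v₀Δt + ½aΔt²; chain segment to segment.
0–4 s: v starts 3 m/s; Δx = 3·4 + ½·3·4² = 36 m; v ends 15 m/s.
4–5 s: v starts 15 m/s; Δx = 15·1 + ½·-10·1² = 10 m; v ends 5 m/s.
5–11 s: v starts 5 m/s; Δx = 5·6 + ½·-11·6² = -168 m; v ends -61 m/s.
x(11) = 6 + Σ Δx = -116 m.

-116 m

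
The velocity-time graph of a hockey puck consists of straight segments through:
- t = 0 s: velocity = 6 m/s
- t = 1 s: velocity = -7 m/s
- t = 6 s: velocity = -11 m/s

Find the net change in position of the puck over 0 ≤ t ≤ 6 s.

-45.5 m

Net displacement equals the area under the velocity-time graph (areas below the axis count negative).
0–1 s: ½(6 + -7)(1) = -0.5 m
1–6 s: ½(-7 + -11)(5) = -45 m
Net displacement = -45.5 m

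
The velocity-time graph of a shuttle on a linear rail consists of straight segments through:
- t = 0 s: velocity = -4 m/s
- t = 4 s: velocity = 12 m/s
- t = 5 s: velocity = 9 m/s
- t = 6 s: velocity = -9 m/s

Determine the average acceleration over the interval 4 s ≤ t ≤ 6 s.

-10.5 m/s²

Average acceleration = Δv/Δt = (-9 − 12)/(6 − 4) = -10.5 m/s².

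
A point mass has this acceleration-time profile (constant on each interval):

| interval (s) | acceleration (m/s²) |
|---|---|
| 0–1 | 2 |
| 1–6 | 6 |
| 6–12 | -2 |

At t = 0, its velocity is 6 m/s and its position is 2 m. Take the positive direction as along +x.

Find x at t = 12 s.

On each constant-a segment, Δv = aΔt and Δx = v₀Δt + ½aΔt²; chain segment to segment.
0–1 s: v starts 6 m/s; Δx = 6·1 + ½·2·1² = 7 m; v ends 8 m/s.
1–6 s: v starts 8 m/s; Δx = 8·5 + ½·6·5² = 115 m; v ends 38 m/s.
6–12 s: v starts 38 m/s; Δx = 38·6 + ½·-2·6² = 192 m; v ends 26 m/s.
x(12) = 2 + Σ Δx = 316 m.

316 m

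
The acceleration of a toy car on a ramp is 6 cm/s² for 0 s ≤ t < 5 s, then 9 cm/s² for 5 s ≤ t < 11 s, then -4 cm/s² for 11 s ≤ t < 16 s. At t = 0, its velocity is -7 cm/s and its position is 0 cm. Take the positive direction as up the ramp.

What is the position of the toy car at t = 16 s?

On each constant-a segment, Δv = aΔt and Δx = v₀Δt + ½aΔt²; chain segment to segment.
0–5 s: v starts -7 cm/s; Δx = -7·5 + ½·6·5² = 40 cm; v ends 23 cm/s.
5–11 s: v starts 23 cm/s; Δx = 23·6 + ½·9·6² = 300 cm; v ends 77 cm/s.
11–16 s: v starts 77 cm/s; Δx = 77·5 + ½·-4·5² = 335 cm; v ends 57 cm/s.
x(16) = 0 + Σ Δx = 675 cm.

675 cm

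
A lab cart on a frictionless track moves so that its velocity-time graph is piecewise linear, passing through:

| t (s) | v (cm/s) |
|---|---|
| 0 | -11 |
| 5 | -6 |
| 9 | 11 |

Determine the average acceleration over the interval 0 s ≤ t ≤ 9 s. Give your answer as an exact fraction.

22/9 cm/s²

Average acceleration = Δv/Δt = (11 − -11)/(9 − 0) = 22/9 cm/s².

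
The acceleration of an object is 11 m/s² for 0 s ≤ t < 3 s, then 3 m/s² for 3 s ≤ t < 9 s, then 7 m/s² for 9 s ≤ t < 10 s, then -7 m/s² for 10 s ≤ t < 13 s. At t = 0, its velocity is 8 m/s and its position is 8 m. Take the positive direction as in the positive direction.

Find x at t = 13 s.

610.5 m

On each constant-a segment, Δv = aΔt and Δx = v₀Δt + ½aΔt²; chain segment to segment.
0–3 s: v starts 8 m/s; Δx = 8·3 + ½·11·3² = 73.5 m; v ends 41 m/s.
3–9 s: v starts 41 m/s; Δx = 41·6 + ½·3·6² = 300 m; v ends 59 m/s.
9–10 s: v starts 59 m/s; Δx = 59·1 + ½·7·1² = 62.5 m; v ends 66 m/s.
10–13 s: v starts 66 m/s; Δx = 66·3 + ½·-7·3² = 166.5 m; v ends 45 m/s.
x(13) = 8 + Σ Δx = 610.5 m.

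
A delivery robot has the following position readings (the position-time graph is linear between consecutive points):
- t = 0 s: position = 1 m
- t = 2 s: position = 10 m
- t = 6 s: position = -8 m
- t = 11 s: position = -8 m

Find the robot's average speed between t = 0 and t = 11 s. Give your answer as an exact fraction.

27/11 m/s

Average speed = (total path length)/(elapsed time); on a piecewise-linear x-t graph the path length is Σ|Δx|.
0–2 s: |Δx| = |10 − 1| = 9 m
2–6 s: |Δx| = |-8 − 10| = 18 m
6–11 s: |Δx| = |-8 − -8| = 0 m
Total path = 27 m; average speed = 27/11 = 27/11 m/s.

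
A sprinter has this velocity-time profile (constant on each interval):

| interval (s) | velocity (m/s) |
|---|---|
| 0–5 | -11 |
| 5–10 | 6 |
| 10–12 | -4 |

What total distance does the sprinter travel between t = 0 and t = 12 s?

Distance (not displacement) is the total path length: add the absolute areas under v-t.
0–5 s: |-11| × 5 = 55 m
5–10 s: |6| × 5 = 30 m
10–12 s: |-4| × 2 = 8 m
Total distance = 93 m

93 m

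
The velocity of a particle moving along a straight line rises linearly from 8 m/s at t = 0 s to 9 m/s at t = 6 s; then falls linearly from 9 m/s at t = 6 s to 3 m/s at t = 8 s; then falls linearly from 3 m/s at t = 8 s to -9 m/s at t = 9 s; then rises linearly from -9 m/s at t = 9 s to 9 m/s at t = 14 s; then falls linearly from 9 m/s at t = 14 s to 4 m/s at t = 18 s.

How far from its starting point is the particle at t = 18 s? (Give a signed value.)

86 m

Displacement is the signed area under the v-t curve.
0–6 s: ½(8 + 9)(6) = 51 m
6–8 s: ½(9 + 3)(2) = 12 m
8–9 s: ½(3 + -9)(1) = -3 m
9–14 s: ½(-9 + 9)(5) = 0 m
14–18 s: ½(9 + 4)(4) = 26 m
Net displacement = 86 m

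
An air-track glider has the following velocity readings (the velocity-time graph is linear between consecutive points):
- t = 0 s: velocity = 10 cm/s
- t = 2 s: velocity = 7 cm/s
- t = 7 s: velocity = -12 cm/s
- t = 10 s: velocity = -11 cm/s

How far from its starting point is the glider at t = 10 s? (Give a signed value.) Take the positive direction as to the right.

-30 cm

Net displacement equals the area under the velocity-time graph (areas below the axis count negative).
0–2 s: ½(10 + 7)(2) = 17 cm
2–7 s: ½(7 + -12)(5) = -12.5 cm
7–10 s: ½(-12 + -11)(3) = -34.5 cm
Net displacement = -30 cm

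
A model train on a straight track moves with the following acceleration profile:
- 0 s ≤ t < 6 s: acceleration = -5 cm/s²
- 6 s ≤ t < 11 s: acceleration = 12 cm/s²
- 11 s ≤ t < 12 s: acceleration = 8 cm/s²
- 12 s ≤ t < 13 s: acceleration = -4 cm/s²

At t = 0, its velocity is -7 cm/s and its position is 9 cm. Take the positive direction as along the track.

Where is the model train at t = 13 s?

-102 cm

On each constant-a segment, Δv = aΔt and Δx = v₀Δt + ½aΔt²; chain segment to segment.
0–6 s: v starts -7 cm/s; Δx = -7·6 + ½·-5·6² = -132 cm; v ends -37 cm/s.
6–11 s: v starts -37 cm/s; Δx = -37·5 + ½·12·5² = -35 cm; v ends 23 cm/s.
11–12 s: v starts 23 cm/s; Δx = 23·1 + ½·8·1² = 27 cm; v ends 31 cm/s.
12–13 s: v starts 31 cm/s; Δx = 31·1 + ½·-4·1² = 29 cm; v ends 27 cm/s.
x(13) = 9 + Σ Δx = -102 cm.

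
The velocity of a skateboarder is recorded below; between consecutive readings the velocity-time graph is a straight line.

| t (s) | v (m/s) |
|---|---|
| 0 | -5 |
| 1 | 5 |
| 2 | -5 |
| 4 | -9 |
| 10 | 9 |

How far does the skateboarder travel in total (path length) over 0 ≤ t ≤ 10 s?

Total distance travelled is ∫|v| dt — sum the magnitudes of each area piece.
0–1 s: v = 0 at t = 0.5 s; triangle areas 1.25 + 1.25 = 2.5 m
1–2 s: v = 0 at t = 1.5 s; triangle areas 1.25 + 1.25 = 2.5 m
2–4 s: |½(-5 + -9)(2)| = 14 m
4–10 s: v = 0 at t = 7 s; triangle areas 13.5 + 13.5 = 27 m
Total distance = 46 m

46 m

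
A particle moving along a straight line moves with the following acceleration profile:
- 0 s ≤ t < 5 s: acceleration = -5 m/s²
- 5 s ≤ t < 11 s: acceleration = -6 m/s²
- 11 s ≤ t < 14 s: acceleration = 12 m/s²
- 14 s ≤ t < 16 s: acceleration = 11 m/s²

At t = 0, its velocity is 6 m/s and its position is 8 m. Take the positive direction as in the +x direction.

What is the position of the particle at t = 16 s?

-373.5 m

On each constant-a segment, Δv = aΔt and Δx = v₀Δt + ½aΔt²; chain segment to segment.
0–5 s: v starts 6 m/s; Δx = 6·5 + ½·-5·5² = -32.5 m; v ends -19 m/s.
5–11 s: v starts -19 m/s; Δx = -19·6 + ½·-6·6² = -222 m; v ends -55 m/s.
11–14 s: v starts -55 m/s; Δx = -55·3 + ½·12·3² = -111 m; v ends -19 m/s.
14–16 s: v starts -19 m/s; Δx = -19·2 + ½·11·2² = -16 m; v ends 3 m/s.
x(16) = 8 + Σ Δx = -373.5 m.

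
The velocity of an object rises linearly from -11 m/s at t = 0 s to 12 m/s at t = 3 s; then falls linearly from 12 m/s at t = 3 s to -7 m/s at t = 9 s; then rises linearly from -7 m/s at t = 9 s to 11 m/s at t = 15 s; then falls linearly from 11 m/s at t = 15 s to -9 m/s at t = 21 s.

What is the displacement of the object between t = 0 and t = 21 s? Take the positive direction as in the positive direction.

34.5 m

Displacement is the signed area under the v-t curve.
0–3 s: ½(-11 + 12)(3) = 1.5 m
3–9 s: ½(12 + -7)(6) = 15 m
9–15 s: ½(-7 + 11)(6) = 12 m
15–21 s: ½(11 + -9)(6) = 6 m
Net displacement = 34.5 m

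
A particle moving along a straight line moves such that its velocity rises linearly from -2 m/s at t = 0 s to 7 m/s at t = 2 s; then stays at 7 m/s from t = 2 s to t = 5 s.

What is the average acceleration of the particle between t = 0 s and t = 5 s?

1.8 m/s²

Average acceleration = Δv/Δt = (7 − -2)/(5 − 0) = 1.8 m/s².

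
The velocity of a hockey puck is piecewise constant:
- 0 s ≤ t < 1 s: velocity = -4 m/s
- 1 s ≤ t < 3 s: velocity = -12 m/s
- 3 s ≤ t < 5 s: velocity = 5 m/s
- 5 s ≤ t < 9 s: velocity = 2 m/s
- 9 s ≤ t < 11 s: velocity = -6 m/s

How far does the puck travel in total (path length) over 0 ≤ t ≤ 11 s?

Distance (not displacement) is the total path length: add the absolute areas under v-t.
0–1 s: |-4| × 1 = 4 m
1–3 s: |-12| × 2 = 24 m
3–5 s: |5| × 2 = 10 m
5–9 s: |2| × 4 = 8 m
9–11 s: |-6| × 2 = 12 m
Total distance = 58 m

58 m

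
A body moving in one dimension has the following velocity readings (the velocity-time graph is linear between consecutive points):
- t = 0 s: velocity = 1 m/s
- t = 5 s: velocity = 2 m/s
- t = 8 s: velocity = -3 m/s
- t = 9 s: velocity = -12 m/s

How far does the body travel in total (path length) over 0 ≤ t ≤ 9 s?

18.9 m

Total distance travelled is ∫|v| dt — sum the magnitudes of each area piece.
0–5 s: |½(1 + 2)(5)| = 7.5 m
5–8 s: v = 0 at t = 6.2 s; triangle areas 1.2 + 2.7 = 3.9 m
8–9 s: |½(-3 + -12)(1)| = 7.5 m
Total distance = 18.9 m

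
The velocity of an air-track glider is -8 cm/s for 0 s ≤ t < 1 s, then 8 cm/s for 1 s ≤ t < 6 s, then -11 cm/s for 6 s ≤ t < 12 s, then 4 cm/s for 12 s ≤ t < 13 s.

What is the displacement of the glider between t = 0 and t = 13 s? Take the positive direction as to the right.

-30 cm

Net displacement equals the area under the velocity-time graph (areas below the axis count negative).
0–1 s: -8 × 1 = -8 cm
1–6 s: 8 × 5 = 40 cm
6–12 s: -11 × 6 = -66 cm
12–13 s: 4 × 1 = 4 cm
Net displacement = -30 cm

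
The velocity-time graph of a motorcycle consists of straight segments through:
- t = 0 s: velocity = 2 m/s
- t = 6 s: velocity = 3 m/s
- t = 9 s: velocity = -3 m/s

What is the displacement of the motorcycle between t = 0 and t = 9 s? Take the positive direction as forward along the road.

Net displacement equals the area under the velocity-time graph (areas below the axis count negative).
0–6 s: ½(2 + 3)(6) = 15 m
6–9 s: ½(3 + -3)(3) = 0 m
Net displacement = 15 m

15 m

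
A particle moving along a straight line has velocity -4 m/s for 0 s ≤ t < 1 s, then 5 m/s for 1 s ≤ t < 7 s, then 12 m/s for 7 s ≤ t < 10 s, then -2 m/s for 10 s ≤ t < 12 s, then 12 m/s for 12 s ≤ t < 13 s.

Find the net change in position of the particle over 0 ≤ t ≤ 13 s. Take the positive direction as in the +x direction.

70 m

Displacement is the signed area under the v-t curve.
0–1 s: -4 × 1 = -4 m
1–7 s: 5 × 6 = 30 m
7–10 s: 12 × 3 = 36 m
10–12 s: -2 × 2 = -4 m
12–13 s: 12 × 1 = 12 m
Net displacement = 70 m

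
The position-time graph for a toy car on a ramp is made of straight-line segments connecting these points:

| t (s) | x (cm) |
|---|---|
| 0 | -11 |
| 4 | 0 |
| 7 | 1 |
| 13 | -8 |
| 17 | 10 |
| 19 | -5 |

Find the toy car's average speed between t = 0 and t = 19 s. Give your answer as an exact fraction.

54/19 cm/s

Average speed = (total path length)/(elapsed time); on a piecewise-linear x-t graph the path length is Σ|Δx|.
0–4 s: |Δx| = |0 − -11| = 11 cm
4–7 s: |Δx| = |1 − 0| = 1 cm
7–13 s: |Δx| = |-8 − 1| = 9 cm
13–17 s: |Δx| = |10 − -8| = 18 cm
17–19 s: |Δx| = |-5 − 10| = 15 cm
Total path = 54 cm; average speed = 54/19 = 54/19 cm/s.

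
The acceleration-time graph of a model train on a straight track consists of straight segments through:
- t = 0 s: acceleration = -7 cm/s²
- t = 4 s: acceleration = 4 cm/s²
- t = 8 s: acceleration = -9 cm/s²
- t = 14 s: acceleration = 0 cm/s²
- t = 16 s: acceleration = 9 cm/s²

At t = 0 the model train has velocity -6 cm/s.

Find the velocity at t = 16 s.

-40 cm/s

Δv equals the area under the a-t graph; then v = v₀ + Δv.
0–4 s: ½(-7 + 4)(4) = -6 cm/s
4–8 s: ½(4 + -9)(4) = -10 cm/s
8–14 s: ½(-9 + 0)(6) = -27 cm/s
14–16 s: ½(0 + 9)(2) = 9 cm/s
Δv = -34 cm/s, so v(16) = -6 + (-34) = -40 cm/s.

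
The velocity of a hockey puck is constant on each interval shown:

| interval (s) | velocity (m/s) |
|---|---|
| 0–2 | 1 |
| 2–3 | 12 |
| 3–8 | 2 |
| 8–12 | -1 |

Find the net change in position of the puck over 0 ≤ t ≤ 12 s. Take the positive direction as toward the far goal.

20 m

Net displacement equals the area under the velocity-time graph (areas below the axis count negative).
0–2 s: 1 × 2 = 2 m
2–3 s: 12 × 1 = 12 m
3–8 s: 2 × 5 = 10 m
8–12 s: -1 × 4 = -4 m
Net displacement = 20 m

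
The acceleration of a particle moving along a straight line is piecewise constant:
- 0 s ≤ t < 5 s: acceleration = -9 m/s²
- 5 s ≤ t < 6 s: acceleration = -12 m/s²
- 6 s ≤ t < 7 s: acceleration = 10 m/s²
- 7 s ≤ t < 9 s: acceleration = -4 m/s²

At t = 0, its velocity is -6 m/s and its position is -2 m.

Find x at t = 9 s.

On each constant-a segment, Δv = aΔt and Δx = v₀Δt + ½aΔt²; chain segment to segment.
0–5 s: v starts -6 m/s; Δx = -6·5 + ½·-9·5² = -142.5 m; v ends -51 m/s.
5–6 s: v starts -51 m/s; Δx = -51·1 + ½·-12·1² = -57 m; v ends -63 m/s.
6–7 s: v starts -63 m/s; Δx = -63·1 + ½·10·1² = -58 m; v ends -53 m/s.
7–9 s: v starts -53 m/s; Δx = -53·2 + ½·-4·2² = -114 m; v ends -61 m/s.
x(9) = -2 + Σ Δx = -373.5 m.

-373.5 m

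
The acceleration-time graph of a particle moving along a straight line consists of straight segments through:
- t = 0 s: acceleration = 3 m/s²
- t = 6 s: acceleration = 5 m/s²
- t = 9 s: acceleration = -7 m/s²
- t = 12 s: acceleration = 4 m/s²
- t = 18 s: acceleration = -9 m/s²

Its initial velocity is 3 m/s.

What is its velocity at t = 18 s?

Δv equals the area under the a-t graph; then v = v₀ + Δv.
0–6 s: ½(3 + 5)(6) = 24 m/s
6–9 s: ½(5 + -7)(3) = -3 m/s
9–12 s: ½(-7 + 4)(3) = -4.5 m/s
12–18 s: ½(4 + -9)(6) = -15 m/s
Δv = 1.5 m/s, so v(18) = 3 + (1.5) = 4.5 m/s.

4.5 m/s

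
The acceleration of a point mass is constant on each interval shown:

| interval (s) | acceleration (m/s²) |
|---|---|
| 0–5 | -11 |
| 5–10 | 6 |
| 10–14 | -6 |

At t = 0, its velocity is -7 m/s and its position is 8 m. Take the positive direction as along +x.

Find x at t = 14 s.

On each constant-a segment, Δv = aΔt and Δx = v₀Δt + ½aΔt²; chain segment to segment.
0–5 s: v starts -7 m/s; Δx = -7·5 + ½·-11·5² = -172.5 m; v ends -62 m/s.
5–10 s: v starts -62 m/s; Δx = -62·5 + ½·6·5² = -235 m; v ends -32 m/s.
10–14 s: v starts -32 m/s; Δx = -32·4 + ½·-6·4² = -176 m; v ends -56 m/s.
x(14) = 8 + Σ Δx = -575.5 m.

-575.5 m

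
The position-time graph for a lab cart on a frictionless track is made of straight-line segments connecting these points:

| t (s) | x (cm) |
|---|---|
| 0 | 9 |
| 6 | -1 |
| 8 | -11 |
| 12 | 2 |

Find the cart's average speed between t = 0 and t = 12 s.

2.75 cm/s

Average speed = (total path length)/(elapsed time); on a piecewise-linear x-t graph the path length is Σ|Δx|.
0–6 s: |Δx| = |-1 − 9| = 10 cm
6–8 s: |Δx| = |-11 − -1| = 10 cm
8–12 s: |Δx| = |2 − -11| = 13 cm
Total path = 33 cm; average speed = 33/12 = 2.75 cm/s.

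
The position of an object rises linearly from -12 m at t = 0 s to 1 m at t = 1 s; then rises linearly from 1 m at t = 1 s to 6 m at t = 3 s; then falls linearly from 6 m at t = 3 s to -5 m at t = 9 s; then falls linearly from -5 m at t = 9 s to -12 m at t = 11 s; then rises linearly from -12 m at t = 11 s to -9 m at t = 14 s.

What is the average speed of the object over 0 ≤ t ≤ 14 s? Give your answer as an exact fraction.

Average speed = (total path length)/(elapsed time); on a piecewise-linear x-t graph the path length is Σ|Δx|.
0–1 s: |Δx| = |1 − -12| = 13 m
1–3 s: |Δx| = |6 − 1| = 5 m
3–9 s: |Δx| = |-5 − 6| = 11 m
9–11 s: |Δx| = |-12 − -5| = 7 m
11–14 s: |Δx| = |-9 − -12| = 3 m
Total path = 39 m; average speed = 39/14 = 39/14 m/s.

39/14 m/s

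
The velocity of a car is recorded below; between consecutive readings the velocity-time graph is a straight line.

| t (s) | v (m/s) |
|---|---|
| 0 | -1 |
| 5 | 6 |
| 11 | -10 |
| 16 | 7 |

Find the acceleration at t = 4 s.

1.4 m/s²

Acceleration is the slope of the v-t graph on 0–5 s: (6 − -1)/(5 − 0) = 1.4 m/s².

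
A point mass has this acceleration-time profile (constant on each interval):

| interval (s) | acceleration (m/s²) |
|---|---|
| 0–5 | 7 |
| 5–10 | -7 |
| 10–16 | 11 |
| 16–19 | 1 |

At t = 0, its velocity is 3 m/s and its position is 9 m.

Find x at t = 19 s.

641.5 m

On each constant-a segment, Δv = aΔt and Δx = v₀Δt + ½aΔt²; chain segment to segment.
0–5 s: v starts 3 m/s; Δx = 3·5 + ½·7·5² = 102.5 m; v ends 38 m/s.
5–10 s: v starts 38 m/s; Δx = 38·5 + ½·-7·5² = 102.5 m; v ends 3 m/s.
10–16 s: v starts 3 m/s; Δx = 3·6 + ½·11·6² = 216 m; v ends 69 m/s.
16–19 s: v starts 69 m/s; Δx = 69·3 + ½·1·3² = 211.5 m; v ends 72 m/s.
x(19) = 9 + Σ Δx = 641.5 m.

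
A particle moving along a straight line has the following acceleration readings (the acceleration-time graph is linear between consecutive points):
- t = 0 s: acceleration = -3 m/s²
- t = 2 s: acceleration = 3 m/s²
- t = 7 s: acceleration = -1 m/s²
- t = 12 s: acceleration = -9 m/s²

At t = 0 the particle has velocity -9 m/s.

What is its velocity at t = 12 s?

-29 m/s

Δv equals the area under the a-t graph; then v = v₀ + Δv.
0–2 s: ½(-3 + 3)(2) = 0 m/s
2–7 s: ½(3 + -1)(5) = 5 m/s
7–12 s: ½(-1 + -9)(5) = -25 m/s
Δv = -20 m/s, so v(12) = -9 + (-20) = -29 m/s.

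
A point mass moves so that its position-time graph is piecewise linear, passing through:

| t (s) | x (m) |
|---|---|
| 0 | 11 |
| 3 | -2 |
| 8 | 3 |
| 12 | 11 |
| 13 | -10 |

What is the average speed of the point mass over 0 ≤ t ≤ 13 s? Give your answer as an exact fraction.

47/13 m/s

Average speed = (total path length)/(elapsed time); on a piecewise-linear x-t graph the path length is Σ|Δx|.
0–3 s: |Δx| = |-2 − 11| = 13 m
3–8 s: |Δx| = |3 − -2| = 5 m
8–12 s: |Δx| = |11 − 3| = 8 m
12–13 s: |Δx| = |-10 − 11| = 21 m
Total path = 47 m; average speed = 47/13 = 47/13 m/s.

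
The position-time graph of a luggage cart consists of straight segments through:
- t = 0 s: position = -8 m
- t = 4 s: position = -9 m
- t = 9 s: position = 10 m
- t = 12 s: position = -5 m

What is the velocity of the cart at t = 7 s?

Velocity is the slope of the x-t graph on 4–9 s: (10 − -9)/(9 − 4) = 3.8 m/s.

3.8 m/s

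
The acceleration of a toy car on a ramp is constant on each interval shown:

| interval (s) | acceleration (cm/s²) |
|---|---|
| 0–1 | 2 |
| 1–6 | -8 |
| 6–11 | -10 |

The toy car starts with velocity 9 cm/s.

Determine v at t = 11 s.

-79 cm/s

Δv equals the area under the a-t graph; then v = v₀ + Δv.
0–1 s: 2 × 1 = 2 cm/s
1–6 s: -8 × 5 = -40 cm/s
6–11 s: -10 × 5 = -50 cm/s
Δv = -88 cm/s, so v(11) = 9 + (-88) = -79 cm/s.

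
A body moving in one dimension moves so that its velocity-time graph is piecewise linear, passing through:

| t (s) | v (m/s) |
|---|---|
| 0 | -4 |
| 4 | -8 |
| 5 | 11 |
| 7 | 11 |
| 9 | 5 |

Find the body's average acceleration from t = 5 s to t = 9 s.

-1.5 m/s²

Average acceleration = Δv/Δt = (5 − 11)/(9 − 5) = -1.5 m/s².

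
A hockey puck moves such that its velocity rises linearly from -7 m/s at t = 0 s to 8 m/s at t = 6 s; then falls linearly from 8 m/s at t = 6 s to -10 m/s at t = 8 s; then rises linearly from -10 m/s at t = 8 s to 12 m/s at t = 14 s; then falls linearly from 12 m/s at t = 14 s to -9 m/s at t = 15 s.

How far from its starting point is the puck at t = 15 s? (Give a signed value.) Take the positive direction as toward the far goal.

8.5 m

Net displacement equals the area under the velocity-time graph (areas below the axis count negative).
0–6 s: ½(-7 + 8)(6) = 3 m
6–8 s: ½(8 + -10)(2) = -2 m
8–14 s: ½(-10 + 12)(6) = 6 m
14–15 s: ½(12 + -9)(1) = 1.5 m
Net displacement = 8.5 m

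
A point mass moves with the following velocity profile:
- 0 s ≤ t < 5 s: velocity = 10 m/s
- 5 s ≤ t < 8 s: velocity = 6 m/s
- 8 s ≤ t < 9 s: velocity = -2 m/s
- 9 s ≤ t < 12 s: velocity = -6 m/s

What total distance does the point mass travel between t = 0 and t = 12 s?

Total distance travelled is ∫|v| dt — sum the magnitudes of each area piece.
0–5 s: |10| × 5 = 50 m
5–8 s: |6| × 3 = 18 m
8–9 s: |-2| × 1 = 2 m
9–12 s: |-6| × 3 = 18 m
Total distance = 88 m

88 m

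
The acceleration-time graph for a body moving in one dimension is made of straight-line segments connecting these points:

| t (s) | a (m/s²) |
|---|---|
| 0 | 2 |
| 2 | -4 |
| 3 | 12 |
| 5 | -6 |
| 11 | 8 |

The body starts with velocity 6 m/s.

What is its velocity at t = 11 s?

Δv equals the area under the a-t graph; then v = v₀ + Δv.
0–2 s: ½(2 + -4)(2) = -2 m/s
2–3 s: ½(-4 + 12)(1) = 4 m/s
3–5 s: ½(12 + -6)(2) = 6 m/s
5–11 s: ½(-6 + 8)(6) = 6 m/s
Δv = 14 m/s, so v(11) = 6 + (14) = 20 m/s.

20 m/s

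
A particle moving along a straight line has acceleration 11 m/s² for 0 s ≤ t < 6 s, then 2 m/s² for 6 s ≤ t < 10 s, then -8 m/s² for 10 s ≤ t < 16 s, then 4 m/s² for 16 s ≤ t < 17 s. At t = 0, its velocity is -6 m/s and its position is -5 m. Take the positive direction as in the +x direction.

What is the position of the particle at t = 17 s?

On each constant-a segment, Δv = aΔt and Δx = v₀Δt + ½aΔt²; chain segment to segment.
0–6 s: v starts -6 m/s; Δx = -6·6 + ½·11·6² = 162 m; v ends 60 m/s.
6–10 s: v starts 60 m/s; Δx = 60·4 + ½·2·4² = 256 m; v ends 68 m/s.
10–16 s: v starts 68 m/s; Δx = 68·6 + ½·-8·6² = 264 m; v ends 20 m/s.
16–17 s: v starts 20 m/s; Δx = 20·1 + ½·4·1² = 22 m; v ends 24 m/s.
x(17) = -5 + Σ Δx = 699 m.

699 m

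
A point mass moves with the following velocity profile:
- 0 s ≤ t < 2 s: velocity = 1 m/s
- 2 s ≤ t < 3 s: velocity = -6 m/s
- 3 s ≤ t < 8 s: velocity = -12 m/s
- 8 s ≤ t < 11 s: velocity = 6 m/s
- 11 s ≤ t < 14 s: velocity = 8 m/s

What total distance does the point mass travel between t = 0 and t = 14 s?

Distance (not displacement) is the total path length: add the absolute areas under v-t.
0–2 s: |1| × 2 = 2 m
2–3 s: |-6| × 1 = 6 m
3–8 s: |-12| × 5 = 60 m
8–11 s: |6| × 3 = 18 m
11–14 s: |8| × 3 = 24 m
Total distance = 110 m

110 m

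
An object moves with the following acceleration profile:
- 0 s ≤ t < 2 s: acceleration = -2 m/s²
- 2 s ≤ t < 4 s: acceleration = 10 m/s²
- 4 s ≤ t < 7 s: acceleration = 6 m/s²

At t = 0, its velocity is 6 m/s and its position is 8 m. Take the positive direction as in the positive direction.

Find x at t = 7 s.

On each constant-a segment, Δv = aΔt and Δx = v₀Δt + ½aΔt²; chain segment to segment.
0–2 s: v starts 6 m/s; Δx = 6·2 + ½·-2·2² = 8 m; v ends 2 m/s.
2–4 s: v starts 2 m/s; Δx = 2·2 + ½·10·2² = 24 m; v ends 22 m/s.
4–7 s: v starts 22 m/s; Δx = 22·3 + ½·6·3² = 93 m; v ends 40 m/s.
x(7) = 8 + Σ Δx = 133 m.

133 m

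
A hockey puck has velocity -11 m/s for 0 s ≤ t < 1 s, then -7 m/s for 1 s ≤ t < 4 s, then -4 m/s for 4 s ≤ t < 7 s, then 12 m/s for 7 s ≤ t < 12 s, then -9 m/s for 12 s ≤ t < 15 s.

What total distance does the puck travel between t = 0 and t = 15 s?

131 m

Total distance travelled is ∫|v| dt — sum the magnitudes of each area piece.
0–1 s: |-11| × 1 = 11 m
1–4 s: |-7| × 3 = 21 m
4–7 s: |-4| × 3 = 12 m
7–12 s: |12| × 5 = 60 m
12–15 s: |-9| × 3 = 27 m
Total distance = 131 m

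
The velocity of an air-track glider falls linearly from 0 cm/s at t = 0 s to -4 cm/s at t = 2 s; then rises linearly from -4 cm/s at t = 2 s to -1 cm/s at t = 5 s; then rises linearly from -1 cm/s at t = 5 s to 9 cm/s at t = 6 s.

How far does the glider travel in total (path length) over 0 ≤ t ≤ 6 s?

15.6 cm

Total distance travelled is ∫|v| dt — sum the magnitudes of each area piece.
0–2 s: |½(0 + -4)(2)| = 4 cm
2–5 s: |½(-4 + -1)(3)| = 7.5 cm
5–6 s: v = 0 at t = 5.1 s; triangle areas 0.05 + 4.05 = 4.1 cm
Total distance = 15.6 cm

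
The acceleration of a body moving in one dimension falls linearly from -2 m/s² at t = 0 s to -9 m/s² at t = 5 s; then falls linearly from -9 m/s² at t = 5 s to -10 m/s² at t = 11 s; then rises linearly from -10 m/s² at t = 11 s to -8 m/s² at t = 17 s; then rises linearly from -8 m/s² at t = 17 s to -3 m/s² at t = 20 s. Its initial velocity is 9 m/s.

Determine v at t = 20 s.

-146 m/s

Δv equals the area under the a-t graph; then v = v₀ + Δv.
0–5 s: ½(-2 + -9)(5) = -27.5 m/s
5–11 s: ½(-9 + -10)(6) = -57 m/s
11–17 s: ½(-10 + -8)(6) = -54 m/s
17–20 s: ½(-8 + -3)(3) = -16.5 m/s
Δv = -155 m/s, so v(20) = 9 + (-155) = -146 m/s.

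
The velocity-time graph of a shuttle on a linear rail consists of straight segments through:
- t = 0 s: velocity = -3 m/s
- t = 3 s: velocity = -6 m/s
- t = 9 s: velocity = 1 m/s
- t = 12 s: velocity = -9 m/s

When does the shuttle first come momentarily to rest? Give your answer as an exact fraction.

v changes sign on 3–9 s (from -6 to 1); the graph is linear there, so v = 0 at t = 3 + (6)·(9 − 3)/(1 − -6) = 57/7 s.

t = 57/7 s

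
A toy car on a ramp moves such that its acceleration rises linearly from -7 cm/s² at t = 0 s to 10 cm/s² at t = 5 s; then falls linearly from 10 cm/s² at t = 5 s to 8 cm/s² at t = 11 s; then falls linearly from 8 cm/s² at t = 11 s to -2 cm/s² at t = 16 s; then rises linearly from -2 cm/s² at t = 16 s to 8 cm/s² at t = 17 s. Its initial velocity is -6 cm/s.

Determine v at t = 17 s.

73.5 cm/s

Δv equals the area under the a-t graph; then v = v₀ + Δv.
0–5 s: ½(-7 + 10)(5) = 7.5 cm/s
5–11 s: ½(10 + 8)(6) = 54 cm/s
11–16 s: ½(8 + -2)(5) = 15 cm/s
16–17 s: ½(-2 + 8)(1) = 3 cm/s
Δv = 79.5 cm/s, so v(17) = -6 + (79.5) = 73.5 cm/s.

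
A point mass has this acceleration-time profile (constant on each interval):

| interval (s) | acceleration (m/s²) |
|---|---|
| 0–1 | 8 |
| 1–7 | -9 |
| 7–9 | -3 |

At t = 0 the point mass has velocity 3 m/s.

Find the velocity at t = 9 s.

-49 m/s

Δv equals the area under the a-t graph; then v = v₀ + Δv.
0–1 s: 8 × 1 = 8 m/s
1–7 s: -9 × 6 = -54 m/s
7–9 s: -3 × 2 = -6 m/s
Δv = -52 m/s, so v(9) = 3 + (-52) = -49 m/s.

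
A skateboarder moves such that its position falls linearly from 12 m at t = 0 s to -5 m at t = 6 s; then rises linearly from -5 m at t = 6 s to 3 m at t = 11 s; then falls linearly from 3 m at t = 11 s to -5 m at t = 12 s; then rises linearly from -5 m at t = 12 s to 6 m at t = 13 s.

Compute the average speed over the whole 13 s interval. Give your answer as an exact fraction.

44/13 m/s

Average speed = (total path length)/(elapsed time); on a piecewise-linear x-t graph the path length is Σ|Δx|.
0–6 s: |Δx| = |-5 − 12| = 17 m
6–11 s: |Δx| = |3 − -5| = 8 m
11–12 s: |Δx| = |-5 − 3| = 8 m
12–13 s: |Δx| = |6 − -5| = 11 m
Total path = 44 m; average speed = 44/13 = 44/13 m/s.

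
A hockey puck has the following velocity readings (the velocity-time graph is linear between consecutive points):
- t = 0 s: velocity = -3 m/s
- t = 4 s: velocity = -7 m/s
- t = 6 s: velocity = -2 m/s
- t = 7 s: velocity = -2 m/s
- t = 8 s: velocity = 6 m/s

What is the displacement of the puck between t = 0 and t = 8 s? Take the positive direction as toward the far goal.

Net displacement equals the area under the velocity-time graph (areas below the axis count negative).
0–4 s: ½(-3 + -7)(4) = -20 m
4–6 s: ½(-7 + -2)(2) = -9 m
6–7 s: -2 × 1 = -2 m
7–8 s: ½(-2 + 6)(1) = 2 m
Net displacement = -29 m

-29 m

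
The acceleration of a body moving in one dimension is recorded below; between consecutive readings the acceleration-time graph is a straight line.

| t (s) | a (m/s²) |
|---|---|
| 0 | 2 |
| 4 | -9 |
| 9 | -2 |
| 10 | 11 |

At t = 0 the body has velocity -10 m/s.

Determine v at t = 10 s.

Δv equals the area under the a-t graph; then v = v₀ + Δv.
0–4 s: ½(2 + -9)(4) = -14 m/s
4–9 s: ½(-9 + -2)(5) = -27.5 m/s
9–10 s: ½(-2 + 11)(1) = 4.5 m/s
Δv = -37 m/s, so v(10) = -10 + (-37) = -47 m/s.

-47 m/s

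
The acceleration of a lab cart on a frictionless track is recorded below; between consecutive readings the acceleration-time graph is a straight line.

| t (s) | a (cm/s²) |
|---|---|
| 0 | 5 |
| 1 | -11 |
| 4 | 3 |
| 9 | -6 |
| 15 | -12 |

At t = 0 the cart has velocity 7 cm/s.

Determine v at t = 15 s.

-69.5 cm/s

Δv equals the area under the a-t graph; then v = v₀ + Δv.
0–1 s: ½(5 + -11)(1) = -3 cm/s
1–4 s: ½(-11 + 3)(3) = -12 cm/s
4–9 s: ½(3 + -6)(5) = -7.5 cm/s
9–15 s: ½(-6 + -12)(6) = -54 cm/s
Δv = -76.5 cm/s, so v(15) = 7 + (-76.5) = -69.5 cm/s.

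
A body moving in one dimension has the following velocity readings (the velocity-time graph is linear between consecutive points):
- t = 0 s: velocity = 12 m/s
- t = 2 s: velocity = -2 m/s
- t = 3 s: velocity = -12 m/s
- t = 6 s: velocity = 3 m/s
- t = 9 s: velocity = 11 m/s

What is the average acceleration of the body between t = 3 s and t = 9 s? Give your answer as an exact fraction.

23/6 m/s²

Average acceleration = Δv/Δt = (11 − -12)/(9 − 3) = 23/6 m/s².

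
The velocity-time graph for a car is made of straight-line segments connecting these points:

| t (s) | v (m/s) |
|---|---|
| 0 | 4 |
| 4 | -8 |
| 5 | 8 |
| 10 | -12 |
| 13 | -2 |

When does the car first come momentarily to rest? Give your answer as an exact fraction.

v changes sign on 0–4 s (from 4 to -8); the graph is linear there, so v = 0 at t = 0 + (-4)·(4 − 0)/(-8 − 4) = 4/3 s.

t = 4/3 s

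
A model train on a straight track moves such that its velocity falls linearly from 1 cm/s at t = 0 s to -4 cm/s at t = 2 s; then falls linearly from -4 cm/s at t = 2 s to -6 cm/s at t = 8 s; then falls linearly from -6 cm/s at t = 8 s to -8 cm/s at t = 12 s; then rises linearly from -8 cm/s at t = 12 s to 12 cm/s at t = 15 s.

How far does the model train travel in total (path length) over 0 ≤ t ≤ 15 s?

Distance (not displacement) is the total path length: add the absolute areas under v-t.
0–2 s: v = 0 at t = 0.4 s; triangle areas 0.2 + 3.2 = 3.4 cm
2–8 s: |½(-4 + -6)(6)| = 30 cm
8–12 s: |½(-6 + -8)(4)| = 28 cm
12–15 s: v = 0 at t = 13.2 s; triangle areas 4.8 + 10.8 = 15.6 cm
Total distance = 77 cm

77 cm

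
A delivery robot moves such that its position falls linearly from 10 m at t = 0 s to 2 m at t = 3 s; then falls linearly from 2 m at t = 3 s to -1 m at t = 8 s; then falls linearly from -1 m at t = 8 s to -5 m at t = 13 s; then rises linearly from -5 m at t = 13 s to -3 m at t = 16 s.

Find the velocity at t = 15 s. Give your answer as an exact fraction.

2/3 m/s

Velocity is the slope of the x-t graph on 13–16 s: (-3 − -5)/(16 − 13) = 2/3 m/s.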